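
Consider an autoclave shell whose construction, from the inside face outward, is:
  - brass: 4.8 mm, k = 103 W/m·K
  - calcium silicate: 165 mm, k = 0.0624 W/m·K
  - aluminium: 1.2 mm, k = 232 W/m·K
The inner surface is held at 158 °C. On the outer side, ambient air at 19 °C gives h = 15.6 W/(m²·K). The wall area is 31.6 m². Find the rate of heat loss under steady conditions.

Q ≈ 1620 W

Thermal resistances in series:
R_brass = L/(kA) = 0.0048/(103×31.6) = 1.475×10^-6 K/W
R_calcium silicate = L/(kA) = 0.165/(0.0624×31.6) = 0.08368 K/W
R_aluminium = L/(kA) = 0.0012/(232×31.6) = 1.637×10^-7 K/W
R_outer film = 1/(h_o·A) = 1/(15.6×31.6) = 0.002029 K/W
R_total = 0.08571 K/W
Q = ΔT / R_total = 139 / 0.08571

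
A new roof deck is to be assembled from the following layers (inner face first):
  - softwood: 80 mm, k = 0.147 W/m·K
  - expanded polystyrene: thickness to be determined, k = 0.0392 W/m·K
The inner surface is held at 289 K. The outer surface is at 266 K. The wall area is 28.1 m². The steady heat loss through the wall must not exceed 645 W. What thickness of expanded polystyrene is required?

Series thermal resistances:
R_softwood = L/(kA) = 0.08/(0.147×28.1) = 0.01937 K/W
Sum of the known resistances R_other = 0.01937 K/W
Required total resistance R_tot = ΔT/Q_allow = 23/645 = 0.03566 K/W
R_expanded polystyrene = R_tot − R_other = 0.01629 K/W
L = R·k·A = 0.01629×0.0392×28.1

L ≈ 17.9 mm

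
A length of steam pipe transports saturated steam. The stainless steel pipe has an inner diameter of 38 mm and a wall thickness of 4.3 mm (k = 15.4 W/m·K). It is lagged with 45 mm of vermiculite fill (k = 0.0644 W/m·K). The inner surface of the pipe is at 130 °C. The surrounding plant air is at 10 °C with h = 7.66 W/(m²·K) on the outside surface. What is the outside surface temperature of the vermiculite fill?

T ≈ 22.3 °C

Cylindrical conduction, so R = ln(r₂/r₁)/(2πkL) per layer, in series:
R_stainless steel pipe wall = ln(23.3/19)/(2π×15.4×1) = 0.002108 K/W
R_vermiculite fill = ln(68.3/23.3)/(2π×0.0644×1) = 2.658 K/W
R_outer film = 1/(h_o·2πr_oL) = 1/(7.66×2π×0.0683×1) = 0.3042 K/W
R_total = 2.964 K/W
Q = ΔT/R_total = 120/2.964
Q = 40.5 W/m
T_interface = T_inner − Q·ΣR(inner→interface) = 130 − 40.5×2.66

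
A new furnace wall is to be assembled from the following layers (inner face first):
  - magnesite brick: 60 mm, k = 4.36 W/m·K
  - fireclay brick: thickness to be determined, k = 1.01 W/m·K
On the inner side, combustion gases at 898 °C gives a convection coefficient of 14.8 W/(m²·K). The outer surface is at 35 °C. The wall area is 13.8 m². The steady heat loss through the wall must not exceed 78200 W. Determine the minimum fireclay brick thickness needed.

L ≈ 71.7 mm

Thermal resistances in series:
R_inner film = 1/(h_i·A) = 1/(14.8×13.8) = 0.004896 K/W
R_magnesite brick = L/(kA) = 0.06/(4.36×13.8) = 9.972×10^-4 K/W
Sum of the known resistances R_other = 0.005893 K/W
Required total resistance R_tot = ΔT/Q_allow = 863/78200 = 0.01104 K/W
R_fireclay brick = R_tot − R_other = 0.005142 K/W
L = R·k·A = 0.005142×1.01×13.8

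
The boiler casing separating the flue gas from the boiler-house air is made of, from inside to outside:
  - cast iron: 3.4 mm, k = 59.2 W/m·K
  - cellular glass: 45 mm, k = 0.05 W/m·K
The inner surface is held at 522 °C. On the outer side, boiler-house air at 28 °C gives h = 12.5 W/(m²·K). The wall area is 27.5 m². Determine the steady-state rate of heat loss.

Q ≈ 13900 W

Treating each layer as a thermal resistance in series:
R_cast iron = L/(kA) = 0.0034/(59.2×27.5) = 2.088×10^-6 K/W
R_cellular glass = L/(kA) = 0.045/(0.05×27.5) = 0.03273 K/W
R_outer film = 1/(h_o·A) = 1/(12.5×27.5) = 0.002909 K/W
R_total = 0.03564 K/W
Q = ΔT / R_total = 494 / 0.03564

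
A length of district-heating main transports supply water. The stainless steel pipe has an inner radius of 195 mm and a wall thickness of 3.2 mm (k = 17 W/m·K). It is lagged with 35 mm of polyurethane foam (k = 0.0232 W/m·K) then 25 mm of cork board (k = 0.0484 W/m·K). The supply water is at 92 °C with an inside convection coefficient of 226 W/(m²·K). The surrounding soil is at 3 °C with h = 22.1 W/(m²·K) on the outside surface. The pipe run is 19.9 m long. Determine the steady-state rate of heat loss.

Q ≈ 1190 W

Treating each annulus and film as a series resistance:
R_inner film = 1/(h_i·2πr₁L) = 1/(226×2π×0.195×19.9) = 1.815×10^-4 K/W
R_stainless steel pipe wall = ln(198.2/195)/(2π×17×19.9) = 7.658×10^-6 K/W
R_polyurethane foam = ln(233.2/198.2)/(2π×0.0232×19.9) = 0.05606 K/W
R_cork board = ln(258.2/233.2)/(2π×0.0484×19.9) = 0.01683 K/W
R_outer film = 1/(h_o·2πr_oL) = 1/(22.1×2π×0.2582×19.9) = 0.001402 K/W
R_total = 0.07448 K/W
Q = ΔT/R_total = 89/0.07448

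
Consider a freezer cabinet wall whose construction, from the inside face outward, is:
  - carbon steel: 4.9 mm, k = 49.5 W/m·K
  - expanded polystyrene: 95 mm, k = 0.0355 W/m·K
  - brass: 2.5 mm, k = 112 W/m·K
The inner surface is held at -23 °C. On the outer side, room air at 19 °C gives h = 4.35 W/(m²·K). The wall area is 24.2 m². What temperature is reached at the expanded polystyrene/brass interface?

T ≈ 15.7 °C

Using the resistance-network approach (series):
R_carbon steel = L/(kA) = 0.0049/(49.5×24.2) = 4.09×10^-6 K/W
R_expanded polystyrene = L/(kA) = 0.095/(0.0355×24.2) = 0.1106 K/W
R_brass = L/(kA) = 0.0025/(112×24.2) = 9.224×10^-7 K/W
R_outer film = 1/(h_o·A) = 1/(4.35×24.2) = 0.009499 K/W
R_total = 0.1201 K/W;  Q = ΔT/R_total = 42/0.1201 = 349.8 W
T_interface = T_inner + Q·ΣR(inner→interface) = -23 + 350×0.1106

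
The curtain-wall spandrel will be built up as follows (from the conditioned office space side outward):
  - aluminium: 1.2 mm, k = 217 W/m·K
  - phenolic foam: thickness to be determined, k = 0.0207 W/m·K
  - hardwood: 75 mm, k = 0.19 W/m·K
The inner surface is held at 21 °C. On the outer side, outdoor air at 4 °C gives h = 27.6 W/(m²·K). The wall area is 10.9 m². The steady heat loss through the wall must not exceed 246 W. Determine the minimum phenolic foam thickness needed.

L ≈ 6.67 mm

Using the resistance-network approach (series):
R_aluminium = L/(kA) = 0.0012/(217×10.9) = 5.073×10^-7 K/W
R_hardwood = L/(kA) = 0.075/(0.19×10.9) = 0.03621 K/W
R_outer film = 1/(h_o·A) = 1/(27.6×10.9) = 0.003324 K/W
Sum of the known resistances R_other = 0.03954 K/W
Required total resistance R_tot = ΔT/Q_allow = 17/246 = 0.06911 K/W
R_phenolic foam = R_tot − R_other = 0.02957 K/W
L = R·k·A = 0.02957×0.0207×10.9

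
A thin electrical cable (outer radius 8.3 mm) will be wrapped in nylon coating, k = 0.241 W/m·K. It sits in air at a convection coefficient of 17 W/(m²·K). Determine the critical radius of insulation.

r_cr ≈ 14.2 mm

For a cylinder r_cr = k/h = 0.241/17
r_cr = 14.2 mm; since the bare radius (8.3 mm) is below r_cr, adding a thin layer of insulation will *increase* heat loss.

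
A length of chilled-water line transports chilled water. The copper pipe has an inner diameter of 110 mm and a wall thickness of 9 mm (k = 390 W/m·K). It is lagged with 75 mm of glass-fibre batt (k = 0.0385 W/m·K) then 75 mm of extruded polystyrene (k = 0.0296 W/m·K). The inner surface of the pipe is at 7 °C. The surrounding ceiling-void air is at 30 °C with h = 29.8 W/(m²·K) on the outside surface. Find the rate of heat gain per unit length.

q′ ≈ 4.14 W/m

For a radial system each layer contributes R = ln(r_out/r_in)/(2πkL); films add R = 1/(hA).
R_copper pipe wall = ln(64/55)/(2π×390×1) = 6.185×10^-5 K/W
R_glass-fibre batt = ln(139/64)/(2π×0.0385×1) = 3.206 K/W
R_extruded polystyrene = ln(214/139)/(2π×0.0296×1) = 2.32 K/W
R_outer film = 1/(h_o·2πr_oL) = 1/(29.8×2π×0.214×1) = 0.02496 K/W
R_total = 5.551 K/W
Q = ΔT/R_total = 23/5.551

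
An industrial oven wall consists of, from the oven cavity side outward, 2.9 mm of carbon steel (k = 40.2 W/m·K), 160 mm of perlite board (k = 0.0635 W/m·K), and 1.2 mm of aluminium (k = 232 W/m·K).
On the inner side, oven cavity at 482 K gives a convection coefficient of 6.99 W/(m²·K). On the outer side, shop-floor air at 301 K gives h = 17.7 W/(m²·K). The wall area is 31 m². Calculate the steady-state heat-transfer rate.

Q ≈ 2060 W

Model the wall as resistances in series:
R_inner film = 1/(h_i·A) = 1/(6.99×31) = 0.004615 K/W
R_carbon steel = L/(kA) = 0.0029/(40.2×31) = 2.327×10^-6 K/W
R_perlite board = L/(kA) = 0.16/(0.0635×31) = 0.08128 K/W
R_aluminium = L/(kA) = 0.0012/(232×31) = 1.669×10^-7 K/W
R_outer film = 1/(h_o·A) = 1/(17.7×31) = 0.001822 K/W
R_total = 0.08772 K/W
Q = ΔT / R_total = 181 / 0.08772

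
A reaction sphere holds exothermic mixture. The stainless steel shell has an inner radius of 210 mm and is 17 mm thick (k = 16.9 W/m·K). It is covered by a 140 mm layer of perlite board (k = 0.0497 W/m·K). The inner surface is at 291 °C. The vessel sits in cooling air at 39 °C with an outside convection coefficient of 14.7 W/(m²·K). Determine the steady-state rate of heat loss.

For a spherical shell R = (1/r₁ − 1/r₂)/(4πk); film R = 1/(h·4πr²). In series:
R_stainless steel shell = (1/0.21 − 1/0.227)/(4π×16.9) = 0.001679 K/W
R_perlite board = (1/0.227 − 1/0.367)/(4π×0.0497) = 2.691 K/W
R_outer film = 1/(h·4πr_o²) = 1/(14.7×4π×0.367²) = 0.04019 K/W
R_total = 2.733 K/W
Q = ΔT/R_total = 252/2.733

Q ≈ 92.2 W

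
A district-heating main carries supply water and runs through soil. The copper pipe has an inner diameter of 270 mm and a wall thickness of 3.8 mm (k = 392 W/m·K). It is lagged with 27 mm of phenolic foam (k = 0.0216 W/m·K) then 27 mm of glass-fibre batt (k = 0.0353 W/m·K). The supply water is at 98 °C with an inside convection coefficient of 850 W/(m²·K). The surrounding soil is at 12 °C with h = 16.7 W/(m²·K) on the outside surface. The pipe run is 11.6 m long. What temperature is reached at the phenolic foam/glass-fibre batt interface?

Per-layer cylindrical resistances, series-summed:
R_inner film = 1/(h_i·2πr₁L) = 1/(850×2π×0.135×11.6) = 1.196×10^-4 K/W
R_copper pipe wall = ln(138.8/135)/(2π×392×11.6) = 9.716×10^-7 K/W
R_phenolic foam = ln(165.8/138.8)/(2π×0.0216×11.6) = 0.1129 K/W
R_glass-fibre batt = ln(192.8/165.8)/(2π×0.0353×11.6) = 0.05864 K/W
R_outer film = 1/(h_o·2πr_oL) = 1/(16.7×2π×0.1928×11.6) = 0.004261 K/W
R_total = 0.1759 K/W
Q = ΔT/R_total = 86/0.1759
Q = 489 W
T_interface = T_inner − Q·ΣR(inner→interface) = 98 − 489×0.113

T ≈ 42.7 °C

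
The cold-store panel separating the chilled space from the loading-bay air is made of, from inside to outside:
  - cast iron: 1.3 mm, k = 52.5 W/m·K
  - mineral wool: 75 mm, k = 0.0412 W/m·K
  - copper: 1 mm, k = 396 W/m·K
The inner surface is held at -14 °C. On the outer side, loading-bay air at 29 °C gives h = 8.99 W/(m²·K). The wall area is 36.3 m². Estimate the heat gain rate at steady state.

Series thermal resistances:
R_cast iron = L/(kA) = 0.0013/(52.5×36.3) = 6.821×10^-7 K/W
R_mineral wool = L/(kA) = 0.075/(0.0412×36.3) = 0.05015 K/W
R_copper = L/(kA) = 0.001/(396×36.3) = 6.957×10^-8 K/W
R_outer film = 1/(h_o·A) = 1/(8.99×36.3) = 0.003064 K/W
R_total = 0.05321 K/W
Q = ΔT / R_total = 43 / 0.05321

Q ≈ 808 W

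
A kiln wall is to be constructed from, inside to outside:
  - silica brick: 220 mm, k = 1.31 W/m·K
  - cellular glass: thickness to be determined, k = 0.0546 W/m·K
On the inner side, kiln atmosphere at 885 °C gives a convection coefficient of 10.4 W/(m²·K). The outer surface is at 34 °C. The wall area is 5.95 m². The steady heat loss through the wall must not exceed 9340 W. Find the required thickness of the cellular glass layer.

Series thermal resistances:
R_inner film = 1/(h_i·A) = 1/(10.4×5.95) = 0.01616 K/W
R_silica brick = L/(kA) = 0.22/(1.31×5.95) = 0.02823 K/W
Sum of the known resistances R_other = 0.04439 K/W
Required total resistance R_tot = ΔT/Q_allow = 851/9340 = 0.09111 K/W
R_cellular glass = R_tot − R_other = 0.04673 K/W
L = R·k·A = 0.04673×0.0546×5.95

L ≈ 15.2 mm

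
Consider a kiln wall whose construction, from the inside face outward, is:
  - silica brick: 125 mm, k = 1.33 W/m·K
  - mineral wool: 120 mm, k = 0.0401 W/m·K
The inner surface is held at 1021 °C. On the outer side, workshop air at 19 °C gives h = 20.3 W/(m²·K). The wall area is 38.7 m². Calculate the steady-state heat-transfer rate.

Q ≈ 12400 W

Model the wall as resistances in series:
R_silica brick = L/(kA) = 0.125/(1.33×38.7) = 0.002429 K/W
R_mineral wool = L/(kA) = 0.12/(0.0401×38.7) = 0.07733 K/W
R_outer film = 1/(h_o·A) = 1/(20.3×38.7) = 0.001273 K/W
R_total = 0.08103 K/W
Q = ΔT / R_total = 1002 / 0.08103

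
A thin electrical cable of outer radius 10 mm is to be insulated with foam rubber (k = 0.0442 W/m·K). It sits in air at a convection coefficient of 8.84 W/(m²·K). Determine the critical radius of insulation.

For a cylinder r_cr = k/h = 0.0442/8.84
r_cr = 5 mm; since the bare radius (10 mm) is above r_cr, any added insulation will reduce heat loss.

r_cr ≈ 5 mm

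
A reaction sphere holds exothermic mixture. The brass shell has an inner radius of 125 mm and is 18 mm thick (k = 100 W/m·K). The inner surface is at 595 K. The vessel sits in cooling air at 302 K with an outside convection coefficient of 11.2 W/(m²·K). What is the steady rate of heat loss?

Q ≈ 841 W

Spherical conduction: R = (1/r_in − 1/r_out)/(4πk) per layer; series-sum.
R_brass shell = (1/0.125 − 1/0.143)/(4π×100) = 8.013×10^-4 K/W
R_outer film = 1/(h·4πr_o²) = 1/(11.2×4π×0.143²) = 0.3475 K/W
R_total = 0.3483 K/W
Q = ΔT/R_total = 293/0.3483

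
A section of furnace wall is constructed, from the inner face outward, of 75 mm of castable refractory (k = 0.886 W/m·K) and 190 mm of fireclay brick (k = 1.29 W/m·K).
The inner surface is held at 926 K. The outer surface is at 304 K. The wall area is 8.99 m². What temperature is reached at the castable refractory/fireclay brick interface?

T ≈ 699 K

Series thermal resistances:
R_castable refractory = L/(kA) = 0.075/(0.886×8.99) = 0.009416 K/W
R_fireclay brick = L/(kA) = 0.19/(1.29×8.99) = 0.01638 K/W
R_total = 0.0258 K/W;  Q = ΔT/R_total = 622/0.0258 = 24110 W
T_interface = T_inner − Q·ΣR(inner→interface) = 926 − 24100×0.009416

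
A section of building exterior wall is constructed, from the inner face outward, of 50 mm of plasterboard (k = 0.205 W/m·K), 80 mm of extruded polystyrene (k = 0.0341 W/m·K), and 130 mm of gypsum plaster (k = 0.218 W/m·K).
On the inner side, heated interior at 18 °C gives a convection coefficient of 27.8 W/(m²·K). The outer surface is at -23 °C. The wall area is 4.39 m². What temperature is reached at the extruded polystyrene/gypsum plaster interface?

Treating each layer as a thermal resistance in series:
R_inner film = 1/(h_i·A) = 1/(27.8×4.39) = 0.008194 K/W
R_plasterboard = L/(kA) = 0.05/(0.205×4.39) = 0.05556 K/W
R_extruded polystyrene = L/(kA) = 0.08/(0.0341×4.39) = 0.5344 K/W
R_gypsum plaster = L/(kA) = 0.13/(0.218×4.39) = 0.1358 K/W
R_total = 0.734 K/W;  Q = ΔT/R_total = 41/0.734 = 55.86 W
T_interface = T_inner − Q·ΣR(inner→interface) = 18 − 55.9×0.5982

T ≈ -15.4 °C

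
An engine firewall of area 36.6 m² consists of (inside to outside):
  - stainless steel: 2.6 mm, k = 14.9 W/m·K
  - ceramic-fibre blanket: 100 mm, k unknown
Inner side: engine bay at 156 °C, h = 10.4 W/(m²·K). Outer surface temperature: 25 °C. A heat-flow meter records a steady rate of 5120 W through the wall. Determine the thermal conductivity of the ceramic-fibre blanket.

Series thermal resistances:
R_inner film = 1/(h_i·A) = 1/(10.4×36.6) = 0.002627 K/W
R_stainless steel = L/(kA) = 0.0026/(14.9×36.6) = 4.768×10^-6 K/W
Sum of known resistances R_other = 0.002632 K/W
Total R = ΔT/Q = 131/5120 = 0.02559 K/W
R_ceramic-fibre blanket = R_total − R_other = 0.02295 K/W
k = L/(R·A) = 0.1/(0.02295×36.6)

k ≈ 0.119 W/(m·K)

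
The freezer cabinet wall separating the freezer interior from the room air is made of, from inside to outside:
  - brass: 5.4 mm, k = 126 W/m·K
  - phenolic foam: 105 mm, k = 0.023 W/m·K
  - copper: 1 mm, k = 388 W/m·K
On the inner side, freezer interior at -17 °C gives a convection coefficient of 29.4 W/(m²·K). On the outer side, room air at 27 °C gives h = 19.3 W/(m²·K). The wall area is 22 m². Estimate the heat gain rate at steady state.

Q ≈ 208 W

Thermal resistances in series:
R_inner film = 1/(h_i·A) = 1/(29.4×22) = 0.001546 K/W
R_brass = L/(kA) = 0.0054/(126×22) = 1.948×10^-6 K/W
R_phenolic foam = L/(kA) = 0.105/(0.023×22) = 0.2075 K/W
R_copper = L/(kA) = 0.001/(388×22) = 1.172×10^-7 K/W
R_outer film = 1/(h_o·A) = 1/(19.3×22) = 0.002355 K/W
R_total = 0.2114 K/W
Q = ΔT / R_total = 44 / 0.2114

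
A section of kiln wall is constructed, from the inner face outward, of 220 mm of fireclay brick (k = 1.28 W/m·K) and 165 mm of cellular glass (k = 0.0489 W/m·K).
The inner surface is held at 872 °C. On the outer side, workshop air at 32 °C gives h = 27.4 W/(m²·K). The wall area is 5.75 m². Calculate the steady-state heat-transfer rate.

Q ≈ 1350 W

Thermal resistances in series:
R_fireclay brick = L/(kA) = 0.22/(1.28×5.75) = 0.02989 K/W
R_cellular glass = L/(kA) = 0.165/(0.0489×5.75) = 0.5868 K/W
R_outer film = 1/(h_o·A) = 1/(27.4×5.75) = 0.006347 K/W
R_total = 0.6231 K/W
Q = ΔT / R_total = 840 / 0.6231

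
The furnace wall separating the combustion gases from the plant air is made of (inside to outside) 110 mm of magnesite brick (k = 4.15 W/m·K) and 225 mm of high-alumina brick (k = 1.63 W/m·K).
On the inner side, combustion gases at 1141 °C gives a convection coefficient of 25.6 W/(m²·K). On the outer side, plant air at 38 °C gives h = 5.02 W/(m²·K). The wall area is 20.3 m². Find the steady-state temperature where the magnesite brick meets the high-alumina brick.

Series thermal resistances:
R_inner film = 1/(h_i·A) = 1/(25.6×20.3) = 0.001924 K/W
R_magnesite brick = L/(kA) = 0.11/(4.15×20.3) = 0.001306 K/W
R_high-alumina brick = L/(kA) = 0.225/(1.63×20.3) = 0.0068 K/W
R_outer film = 1/(h_o·A) = 1/(5.02×20.3) = 0.009813 K/W
R_total = 0.01984 K/W;  Q = ΔT/R_total = 1103/0.01984 = 55590 W
T_interface = T_inner − Q·ΣR(inner→interface) = 1141 − 55600×0.00323

T ≈ 961 °C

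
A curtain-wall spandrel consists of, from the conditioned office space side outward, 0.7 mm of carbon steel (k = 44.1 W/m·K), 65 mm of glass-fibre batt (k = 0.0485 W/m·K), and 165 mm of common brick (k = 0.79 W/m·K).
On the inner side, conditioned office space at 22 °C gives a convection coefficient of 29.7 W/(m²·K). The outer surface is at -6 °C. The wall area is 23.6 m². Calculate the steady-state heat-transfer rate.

Using the resistance-network approach (series):
R_inner film = 1/(h_i·A) = 1/(29.7×23.6) = 0.001427 K/W
R_carbon steel = L/(kA) = 0.0007/(44.1×23.6) = 6.726×10^-7 K/W
R_glass-fibre batt = L/(kA) = 0.065/(0.0485×23.6) = 0.05679 K/W
R_common brick = L/(kA) = 0.165/(0.79×23.6) = 0.00885 K/W
R_total = 0.06707 K/W
Q = ΔT / R_total = 28 / 0.06707

Q ≈ 418 W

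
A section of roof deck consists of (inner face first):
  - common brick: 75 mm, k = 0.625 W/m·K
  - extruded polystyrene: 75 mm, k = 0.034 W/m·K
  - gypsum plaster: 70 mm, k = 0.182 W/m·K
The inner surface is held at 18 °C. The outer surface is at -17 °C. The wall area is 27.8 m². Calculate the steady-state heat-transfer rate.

Model the wall as resistances in series:
R_common brick = L/(kA) = 0.075/(0.625×27.8) = 0.004317 K/W
R_extruded polystyrene = L/(kA) = 0.075/(0.034×27.8) = 0.07935 K/W
R_gypsum plaster = L/(kA) = 0.07/(0.182×27.8) = 0.01384 K/W
R_total = 0.0975 K/W
Q = ΔT / R_total = 35 / 0.0975

Q ≈ 359 W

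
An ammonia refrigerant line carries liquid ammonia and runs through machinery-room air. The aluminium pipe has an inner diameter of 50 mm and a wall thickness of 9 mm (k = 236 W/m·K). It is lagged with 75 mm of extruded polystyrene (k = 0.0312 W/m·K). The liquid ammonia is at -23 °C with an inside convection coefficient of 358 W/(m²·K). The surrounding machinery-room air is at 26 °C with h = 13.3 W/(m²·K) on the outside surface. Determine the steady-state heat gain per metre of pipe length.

Radial resistances (cylindrical: R_cond = ln(r_o/r_i)/(2πkL), R_conv = 1/(h·2πrL)):
R_inner film = 1/(h_i·2πr₁L) = 1/(358×2π×0.025×1) = 0.01778 K/W
R_aluminium pipe wall = ln(34/25)/(2π×236×1) = 2.074×10^-4 K/W
R_extruded polystyrene = ln(109/34)/(2π×0.0312×1) = 5.943 K/W
R_outer film = 1/(h_o·2πr_oL) = 1/(13.3×2π×0.109×1) = 0.1098 K/W
R_total = 6.071 K/W
Q = ΔT/R_total = 49/6.071

q′ ≈ 8.07 W/m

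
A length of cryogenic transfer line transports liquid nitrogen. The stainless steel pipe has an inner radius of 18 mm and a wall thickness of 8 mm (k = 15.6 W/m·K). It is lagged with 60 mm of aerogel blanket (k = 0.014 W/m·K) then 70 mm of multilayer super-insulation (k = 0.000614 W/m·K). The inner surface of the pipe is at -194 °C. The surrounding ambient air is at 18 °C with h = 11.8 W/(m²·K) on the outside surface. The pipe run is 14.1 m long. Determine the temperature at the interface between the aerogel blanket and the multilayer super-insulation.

Radial resistances (cylindrical: R_cond = ln(r_o/r_i)/(2πkL), R_conv = 1/(h·2πrL)):
R_stainless steel pipe wall = ln(26/18)/(2π×15.6×14.1) = 2.661×10^-4 K/W
R_aerogel blanket = ln(86/26)/(2π×0.014×14.1) = 0.9645 K/W
R_multilayer super-insulation = ln(156/86)/(2π×0.000614×14.1) = 10.95 K/W
R_outer film = 1/(h_o·2πr_oL) = 1/(11.8×2π×0.156×14.1) = 0.006132 K/W
R_total = 11.92 K/W
Q = ΔT/R_total = 212/11.92
Q = 17.8 W
T_interface = T_inner + Q·ΣR(inner→interface) = -194 + 17.8×0.9648

T ≈ -177 °C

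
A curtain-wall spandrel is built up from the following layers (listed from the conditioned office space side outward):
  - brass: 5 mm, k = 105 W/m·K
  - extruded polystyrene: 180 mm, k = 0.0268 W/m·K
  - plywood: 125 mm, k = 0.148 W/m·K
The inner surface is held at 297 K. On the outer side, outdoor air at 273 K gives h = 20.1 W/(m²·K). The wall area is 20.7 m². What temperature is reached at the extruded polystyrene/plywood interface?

T ≈ 276 K

Treating each layer as a thermal resistance in series:
R_brass = L/(kA) = 0.005/(105×20.7) = 2.3×10^-6 K/W
R_extruded polystyrene = L/(kA) = 0.18/(0.0268×20.7) = 0.3245 K/W
R_plywood = L/(kA) = 0.125/(0.148×20.7) = 0.0408 K/W
R_outer film = 1/(h_o·A) = 1/(20.1×20.7) = 0.002403 K/W
R_total = 0.3677 K/W;  Q = ΔT/R_total = 24/0.3677 = 65.28 W
T_interface = T_inner − Q·ΣR(inner→interface) = 297 − 65.3×0.3245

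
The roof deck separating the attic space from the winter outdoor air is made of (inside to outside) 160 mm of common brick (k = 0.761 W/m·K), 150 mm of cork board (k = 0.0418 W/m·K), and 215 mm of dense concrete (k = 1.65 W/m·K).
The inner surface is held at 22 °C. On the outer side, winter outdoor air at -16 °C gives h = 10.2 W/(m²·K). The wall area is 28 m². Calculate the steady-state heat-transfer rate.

Q ≈ 264 W

Thermal resistances in series:
R_common brick = L/(kA) = 0.16/(0.761×28) = 0.007509 K/W
R_cork board = L/(kA) = 0.15/(0.0418×28) = 0.1282 K/W
R_dense concrete = L/(kA) = 0.215/(1.65×28) = 0.004654 K/W
R_outer film = 1/(h_o·A) = 1/(10.2×28) = 0.003501 K/W
R_total = 0.1438 K/W
Q = ΔT / R_total = 38 / 0.1438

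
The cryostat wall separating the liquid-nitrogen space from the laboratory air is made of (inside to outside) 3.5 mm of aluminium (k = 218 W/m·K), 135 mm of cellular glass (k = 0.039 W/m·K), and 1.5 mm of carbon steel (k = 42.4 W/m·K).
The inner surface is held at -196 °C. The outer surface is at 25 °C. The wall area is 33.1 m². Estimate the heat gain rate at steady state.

Q ≈ 2110 W

Using the resistance-network approach (series):
R_aluminium = L/(kA) = 0.0035/(218×33.1) = 4.85×10^-7 K/W
R_cellular glass = L/(kA) = 0.135/(0.039×33.1) = 0.1046 K/W
R_carbon steel = L/(kA) = 0.0015/(42.4×33.1) = 1.069×10^-6 K/W
R_total = 0.1046 K/W
Q = ΔT / R_total = 221 / 0.1046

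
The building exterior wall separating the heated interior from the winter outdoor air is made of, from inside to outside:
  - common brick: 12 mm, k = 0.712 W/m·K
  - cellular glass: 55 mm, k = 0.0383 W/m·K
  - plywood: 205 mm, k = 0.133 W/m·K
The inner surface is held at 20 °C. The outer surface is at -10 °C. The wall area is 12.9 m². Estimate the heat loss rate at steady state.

Model the wall as resistances in series:
R_common brick = L/(kA) = 0.012/(0.712×12.9) = 0.001307 K/W
R_cellular glass = L/(kA) = 0.055/(0.0383×12.9) = 0.1113 K/W
R_plywood = L/(kA) = 0.205/(0.133×12.9) = 0.1195 K/W
R_total = 0.2321 K/W
Q = ΔT / R_total = 30 / 0.2321

Q ≈ 129 W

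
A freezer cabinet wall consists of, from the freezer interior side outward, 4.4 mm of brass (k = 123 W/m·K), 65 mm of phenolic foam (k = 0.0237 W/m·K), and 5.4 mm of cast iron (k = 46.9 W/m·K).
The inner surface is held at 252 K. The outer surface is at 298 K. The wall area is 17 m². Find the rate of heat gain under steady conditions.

Using the resistance-network approach (series):
R_brass = L/(kA) = 0.0044/(123×17) = 2.104×10^-6 K/W
R_phenolic foam = L/(kA) = 0.065/(0.0237×17) = 0.1613 K/W
R_cast iron = L/(kA) = 0.0054/(46.9×17) = 6.773×10^-6 K/W
R_total = 0.1613 K/W
Q = ΔT / R_total = 46 / 0.1613

Q ≈ 285 W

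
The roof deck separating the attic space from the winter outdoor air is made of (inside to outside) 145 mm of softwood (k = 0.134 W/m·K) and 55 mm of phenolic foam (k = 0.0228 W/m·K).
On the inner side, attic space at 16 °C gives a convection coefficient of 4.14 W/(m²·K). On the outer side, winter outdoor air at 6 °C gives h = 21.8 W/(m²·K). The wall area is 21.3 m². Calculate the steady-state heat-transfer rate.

Series thermal resistances:
R_inner film = 1/(h_i·A) = 1/(4.14×21.3) = 0.01134 K/W
R_softwood = L/(kA) = 0.145/(0.134×21.3) = 0.0508 K/W
R_phenolic foam = L/(kA) = 0.055/(0.0228×21.3) = 0.1133 K/W
R_outer film = 1/(h_o·A) = 1/(21.8×21.3) = 0.002154 K/W
R_total = 0.1775 K/W
Q = ΔT / R_total = 10 / 0.1775

Q ≈ 56.3 W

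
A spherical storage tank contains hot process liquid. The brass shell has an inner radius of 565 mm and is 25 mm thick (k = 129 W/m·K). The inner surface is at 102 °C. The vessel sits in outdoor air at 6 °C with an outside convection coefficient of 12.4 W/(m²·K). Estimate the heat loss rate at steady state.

Q ≈ 5190 W

Each spherical layer contributes R = (1/r_i − 1/r_o)/(4πk):
R_brass shell = (1/0.565 − 1/0.59)/(4π×129) = 4.626×10^-5 K/W
R_outer film = 1/(h·4πr_o²) = 1/(12.4×4π×0.59²) = 0.01844 K/W
R_total = 0.01848 K/W
Q = ΔT/R_total = 96/0.01848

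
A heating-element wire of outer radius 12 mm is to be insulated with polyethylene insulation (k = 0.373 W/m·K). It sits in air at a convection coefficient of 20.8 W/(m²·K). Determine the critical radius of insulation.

r_cr ≈ 17.9 mm

For a cylinder r_cr = k/h = 0.373/20.8
r_cr = 17.9 mm; since the bare radius (12 mm) is below r_cr, adding a thin layer of insulation will *increase* heat loss.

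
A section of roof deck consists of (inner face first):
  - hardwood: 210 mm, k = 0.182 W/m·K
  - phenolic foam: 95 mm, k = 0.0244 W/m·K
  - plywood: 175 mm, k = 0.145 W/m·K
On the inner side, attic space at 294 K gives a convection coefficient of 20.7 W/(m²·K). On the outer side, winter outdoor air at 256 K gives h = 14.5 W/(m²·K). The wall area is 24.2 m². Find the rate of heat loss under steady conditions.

Q ≈ 144 W

Using the resistance-network approach (series):
R_inner film = 1/(h_i·A) = 1/(20.7×24.2) = 0.001996 K/W
R_hardwood = L/(kA) = 0.21/(0.182×24.2) = 0.04768 K/W
R_phenolic foam = L/(kA) = 0.095/(0.0244×24.2) = 0.1609 K/W
R_plywood = L/(kA) = 0.175/(0.145×24.2) = 0.04987 K/W
R_outer film = 1/(h_o·A) = 1/(14.5×24.2) = 0.00285 K/W
R_total = 0.2633 K/W
Q = ΔT / R_total = 38 / 0.2633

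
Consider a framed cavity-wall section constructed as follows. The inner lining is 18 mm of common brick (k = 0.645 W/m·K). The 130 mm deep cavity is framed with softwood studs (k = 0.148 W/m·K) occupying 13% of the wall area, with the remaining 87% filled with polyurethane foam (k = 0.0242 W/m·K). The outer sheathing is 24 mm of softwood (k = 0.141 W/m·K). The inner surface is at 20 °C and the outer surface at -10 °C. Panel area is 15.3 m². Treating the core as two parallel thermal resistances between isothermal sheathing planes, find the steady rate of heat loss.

Sheathing layers in series; stud and cavity paths in parallel between them.
R_inner = 0.018/(0.645×15.3) = 0.001824 K/W
R_stud  = 0.13/(0.148×0.13×15.3) = 0.4416 K/W
R_cav   = 0.13/(0.0242×0.87×15.3) = 0.4036 K/W
1/R_core = 1/R_stud + 1/R_cav → R_core = 0.2109 K/W
R_outer = 0.024/(0.141×15.3) = 0.01113 K/W
R_total = 0.2238 K/W
Q = ΔT/R_total = 30/0.2238

Q ≈ 134 W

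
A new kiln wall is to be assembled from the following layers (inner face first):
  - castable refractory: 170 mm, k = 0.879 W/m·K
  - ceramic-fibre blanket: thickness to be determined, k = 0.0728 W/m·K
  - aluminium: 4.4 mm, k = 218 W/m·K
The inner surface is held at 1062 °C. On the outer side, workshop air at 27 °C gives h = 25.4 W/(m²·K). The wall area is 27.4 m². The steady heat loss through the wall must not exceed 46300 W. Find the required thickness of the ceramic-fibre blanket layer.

Using the resistance-network approach (series):
R_castable refractory = L/(kA) = 0.17/(0.879×27.4) = 0.007058 K/W
R_aluminium = L/(kA) = 0.0044/(218×27.4) = 7.366×10^-7 K/W
R_outer film = 1/(h_o·A) = 1/(25.4×27.4) = 0.001437 K/W
Sum of the known resistances R_other = 0.008496 K/W
Required total resistance R_tot = ΔT/Q_allow = 1035/46300 = 0.02235 K/W
R_ceramic-fibre blanket = R_tot − R_other = 0.01386 K/W
L = R·k·A = 0.01386×0.0728×27.4

L ≈ 27.6 mm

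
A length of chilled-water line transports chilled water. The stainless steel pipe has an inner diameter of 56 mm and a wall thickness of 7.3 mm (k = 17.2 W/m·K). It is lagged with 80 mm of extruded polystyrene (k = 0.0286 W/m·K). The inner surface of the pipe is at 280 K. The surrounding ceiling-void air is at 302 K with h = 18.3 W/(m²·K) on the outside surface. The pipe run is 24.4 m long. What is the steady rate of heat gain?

Radial resistances (cylindrical: R_cond = ln(r_o/r_i)/(2πkL), R_conv = 1/(h·2πrL)):
R_stainless steel pipe wall = ln(35.3/28)/(2π×17.2×24.4) = 8.786×10^-5 K/W
R_extruded polystyrene = ln(115.3/35.3)/(2π×0.0286×24.4) = 0.27 K/W
R_outer film = 1/(h_o·2πr_oL) = 1/(18.3×2π×0.1153×24.4) = 0.003091 K/W
R_total = 0.2731 K/W
Q = ΔT/R_total = 22/0.2731

Q ≈ 80.5 W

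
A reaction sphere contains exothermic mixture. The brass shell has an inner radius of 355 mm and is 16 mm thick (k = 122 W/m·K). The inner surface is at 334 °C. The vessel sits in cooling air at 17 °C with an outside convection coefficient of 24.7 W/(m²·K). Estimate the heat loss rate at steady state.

Q ≈ 13500 W

Spherical conduction: R = (1/r_in − 1/r_out)/(4πk) per layer; series-sum.
R_brass shell = (1/0.355 − 1/0.371)/(4π×122) = 7.924×10^-5 K/W
R_outer film = 1/(h·4πr_o²) = 1/(24.7×4π×0.371²) = 0.02341 K/W
R_total = 0.02349 K/W
Q = ΔT/R_total = 317/0.02349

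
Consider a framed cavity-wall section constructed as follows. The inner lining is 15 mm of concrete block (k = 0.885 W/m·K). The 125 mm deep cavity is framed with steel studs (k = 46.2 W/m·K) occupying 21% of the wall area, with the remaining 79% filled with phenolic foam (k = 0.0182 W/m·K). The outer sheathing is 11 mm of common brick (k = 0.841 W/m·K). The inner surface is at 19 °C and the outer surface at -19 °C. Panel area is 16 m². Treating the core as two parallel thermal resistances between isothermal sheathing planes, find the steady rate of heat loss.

Sheathing layers in series; stud and cavity paths in parallel between them.
R_inner = 0.015/(0.885×16) = 0.001059 K/W
R_stud  = 0.125/(46.2×0.21×16) = 8.052×10^-4 K/W
R_cav   = 0.125/(0.0182×0.79×16) = 0.5434 K/W
1/R_core = 1/R_stud + 1/R_cav → R_core = 8.041×10^-4 K/W
R_outer = 0.011/(0.841×16) = 8.175×10^-4 K/W
R_total = 0.002681 K/W
Q = ΔT/R_total = 38/0.002681

Q ≈ 14200 W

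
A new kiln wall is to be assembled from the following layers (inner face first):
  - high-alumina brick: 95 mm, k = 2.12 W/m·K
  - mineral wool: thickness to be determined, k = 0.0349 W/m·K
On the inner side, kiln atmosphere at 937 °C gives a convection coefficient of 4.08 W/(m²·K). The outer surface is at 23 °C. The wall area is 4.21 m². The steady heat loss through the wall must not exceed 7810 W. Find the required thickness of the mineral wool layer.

L ≈ 7.08 mm

Using the resistance-network approach (series):
R_inner film = 1/(h_i·A) = 1/(4.08×4.21) = 0.05822 K/W
R_high-alumina brick = L/(kA) = 0.095/(2.12×4.21) = 0.01064 K/W
Sum of the known resistances R_other = 0.06886 K/W
Required total resistance R_tot = ΔT/Q_allow = 914/7810 = 0.117 K/W
R_mineral wool = R_tot − R_other = 0.04817 K/W
L = R·k·A = 0.04817×0.0349×4.21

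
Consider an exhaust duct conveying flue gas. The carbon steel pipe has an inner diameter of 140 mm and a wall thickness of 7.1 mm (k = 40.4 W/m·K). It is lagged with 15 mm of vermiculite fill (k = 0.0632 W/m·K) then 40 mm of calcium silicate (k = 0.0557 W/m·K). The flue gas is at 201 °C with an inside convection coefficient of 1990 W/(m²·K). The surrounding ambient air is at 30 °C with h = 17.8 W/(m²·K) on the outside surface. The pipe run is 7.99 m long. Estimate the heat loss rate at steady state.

Q ≈ 883 W

Cylindrical conduction, so R = ln(r₂/r₁)/(2πkL) per layer, in series:
R_inner film = 1/(h_i·2πr₁L) = 1/(1990×2π×0.07×7.99) = 1.43×10^-4 K/W
R_carbon steel pipe wall = ln(77.1/70)/(2π×40.4×7.99) = 4.763×10^-5 K/W
R_vermiculite fill = ln(92.1/77.1)/(2π×0.0632×7.99) = 0.05603 K/W
R_calcium silicate = ln(132.1/92.1)/(2π×0.0557×7.99) = 0.129 K/W
R_outer film = 1/(h_o·2πr_oL) = 1/(17.8×2π×0.1321×7.99) = 0.008471 K/W
R_total = 0.1937 K/W
Q = ΔT/R_total = 171/0.1937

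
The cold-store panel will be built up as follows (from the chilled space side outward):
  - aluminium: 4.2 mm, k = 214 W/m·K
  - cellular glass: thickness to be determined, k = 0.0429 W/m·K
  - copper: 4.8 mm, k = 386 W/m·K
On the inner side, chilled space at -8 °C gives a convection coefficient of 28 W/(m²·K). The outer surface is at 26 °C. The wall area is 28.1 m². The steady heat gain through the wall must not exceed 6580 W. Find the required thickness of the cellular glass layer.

L ≈ 4.7 mm

Thermal resistances in series:
R_inner film = 1/(h_i·A) = 1/(28×28.1) = 0.001271 K/W
R_aluminium = L/(kA) = 0.0042/(214×28.1) = 6.984×10^-7 K/W
R_copper = L/(kA) = 0.0048/(386×28.1) = 4.425×10^-7 K/W
Sum of the known resistances R_other = 0.001272 K/W
Required total resistance R_tot = ΔT/Q_allow = 34/6580 = 0.005167 K/W
R_cellular glass = R_tot − R_other = 0.003895 K/W
L = R·k·A = 0.003895×0.0429×28.1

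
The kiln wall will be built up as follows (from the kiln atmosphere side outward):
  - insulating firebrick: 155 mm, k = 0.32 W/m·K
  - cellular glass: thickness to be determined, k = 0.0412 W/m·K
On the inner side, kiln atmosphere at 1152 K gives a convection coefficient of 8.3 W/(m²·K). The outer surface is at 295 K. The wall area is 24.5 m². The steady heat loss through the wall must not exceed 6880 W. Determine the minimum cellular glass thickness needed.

L ≈ 101 mm

Thermal resistances in series:
R_inner film = 1/(h_i·A) = 1/(8.3×24.5) = 0.004918 K/W
R_insulating firebrick = L/(kA) = 0.155/(0.32×24.5) = 0.01977 K/W
Sum of the known resistances R_other = 0.02469 K/W
Required total resistance R_tot = ΔT/Q_allow = 857/6880 = 0.1246 K/W
R_cellular glass = R_tot − R_other = 0.09988 K/W
L = R·k·A = 0.09988×0.0412×24.5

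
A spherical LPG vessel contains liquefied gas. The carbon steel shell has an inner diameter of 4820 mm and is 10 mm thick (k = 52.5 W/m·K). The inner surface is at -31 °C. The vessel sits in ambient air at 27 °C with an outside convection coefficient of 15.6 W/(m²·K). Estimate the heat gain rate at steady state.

Q ≈ 66400 W

Radial (spherical) resistances in series:
R_carbon steel shell = (1/2.41 − 1/2.42)/(4π×52.5) = 2.599×10^-6 K/W
R_outer film = 1/(h·4πr_o²) = 1/(15.6×4π×2.42²) = 8.71×10^-4 K/W
R_total = 8.736×10^-4 K/W
Q = ΔT/R_total = 58/8.736×10^-4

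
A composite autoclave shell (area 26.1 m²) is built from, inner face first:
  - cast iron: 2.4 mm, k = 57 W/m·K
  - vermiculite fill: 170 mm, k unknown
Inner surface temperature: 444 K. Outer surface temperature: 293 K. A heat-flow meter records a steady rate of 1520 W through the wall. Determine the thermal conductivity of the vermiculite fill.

Model the wall as resistances in series:
R_cast iron = L/(kA) = 0.0024/(57×26.1) = 1.613×10^-6 K/W
Sum of known resistances R_other = 1.613×10^-6 K/W
Total R = ΔT/Q = 151/1520 = 0.09934 K/W
R_vermiculite fill = R_total − R_other = 0.09934 K/W
k = L/(R·A) = 0.17/(0.09934×26.1)

k ≈ 0.0656 W/(m·K)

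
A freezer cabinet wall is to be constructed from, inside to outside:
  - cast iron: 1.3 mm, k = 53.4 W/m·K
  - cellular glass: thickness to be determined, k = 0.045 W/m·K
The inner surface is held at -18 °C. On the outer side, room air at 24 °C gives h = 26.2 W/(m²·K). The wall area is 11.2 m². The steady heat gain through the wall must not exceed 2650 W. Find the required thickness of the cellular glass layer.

L ≈ 6.27 mm

Thermal resistances in series:
R_cast iron = L/(kA) = 0.0013/(53.4×11.2) = 2.174×10^-6 K/W
R_outer film = 1/(h_o·A) = 1/(26.2×11.2) = 0.003408 K/W
Sum of the known resistances R_other = 0.00341 K/W
Required total resistance R_tot = ΔT/Q_allow = 42/2650 = 0.01585 K/W
R_cellular glass = R_tot − R_other = 0.01244 K/W
L = R·k·A = 0.01244×0.045×11.2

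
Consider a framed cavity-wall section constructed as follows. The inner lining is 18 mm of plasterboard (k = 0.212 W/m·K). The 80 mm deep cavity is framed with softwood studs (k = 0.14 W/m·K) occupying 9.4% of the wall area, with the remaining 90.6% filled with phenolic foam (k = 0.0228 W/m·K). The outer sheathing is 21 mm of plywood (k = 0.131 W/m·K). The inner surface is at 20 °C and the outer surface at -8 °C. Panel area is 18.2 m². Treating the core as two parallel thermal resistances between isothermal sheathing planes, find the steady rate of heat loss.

Q ≈ 195 W

Sheathing layers in series; stud and cavity paths in parallel between them.
R_inner = 0.018/(0.212×18.2) = 0.004665 K/W
R_stud  = 0.08/(0.14×0.094×18.2) = 0.334 K/W
R_cav   = 0.08/(0.0228×0.906×18.2) = 0.2128 K/W
1/R_core = 1/R_stud + 1/R_cav → R_core = 0.13 K/W
R_outer = 0.021/(0.131×18.2) = 0.008808 K/W
R_total = 0.1435 K/W
Q = ΔT/R_total = 28/0.1435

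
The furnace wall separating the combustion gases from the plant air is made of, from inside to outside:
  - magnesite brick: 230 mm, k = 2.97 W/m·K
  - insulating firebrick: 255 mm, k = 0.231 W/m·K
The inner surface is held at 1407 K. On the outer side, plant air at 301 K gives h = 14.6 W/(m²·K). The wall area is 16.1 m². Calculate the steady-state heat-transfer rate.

Q ≈ 14200 W

Treating each layer as a thermal resistance in series:
R_magnesite brick = L/(kA) = 0.23/(2.97×16.1) = 0.00481 K/W
R_insulating firebrick = L/(kA) = 0.255/(0.231×16.1) = 0.06856 K/W
R_outer film = 1/(h_o·A) = 1/(14.6×16.1) = 0.004254 K/W
R_total = 0.07763 K/W
Q = ΔT / R_total = 1106 / 0.07763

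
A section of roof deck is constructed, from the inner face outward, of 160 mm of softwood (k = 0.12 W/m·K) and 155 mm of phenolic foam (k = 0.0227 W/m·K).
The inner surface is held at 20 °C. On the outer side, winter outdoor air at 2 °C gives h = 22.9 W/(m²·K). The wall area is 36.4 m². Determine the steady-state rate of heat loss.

Using the resistance-network approach (series):
R_softwood = L/(kA) = 0.16/(0.12×36.4) = 0.03663 K/W
R_phenolic foam = L/(kA) = 0.155/(0.0227×36.4) = 0.1876 K/W
R_outer film = 1/(h_o·A) = 1/(22.9×36.4) = 0.0012 K/W
R_total = 0.2254 K/W
Q = ΔT / R_total = 18 / 0.2254

Q ≈ 79.9 W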